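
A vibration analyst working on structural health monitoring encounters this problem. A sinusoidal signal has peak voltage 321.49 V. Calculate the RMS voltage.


RMS voltage for a sinusoidal waveform:
V_rms = V_peak / sqrt(2)
      = 321.49 / 1.414214
      = 227.328 V

227.328 V


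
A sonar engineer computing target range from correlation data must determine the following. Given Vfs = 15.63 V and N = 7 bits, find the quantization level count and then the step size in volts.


Step 1 — number of quantization levels:
L = 2^N = 2^7 = 128

Step 2 — LSB step size:
delta = Vfs / L
      = 15.63 / 128
      = 0.12210938 V

Levels = 128; step size = 0.12210938 V


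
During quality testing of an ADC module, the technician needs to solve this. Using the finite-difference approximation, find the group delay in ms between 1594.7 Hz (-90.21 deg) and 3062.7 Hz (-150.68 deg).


Group delay from phase difference:
tau = -d(phi)/d(omega)
d(phi) = -60.47 deg = -1.055401 rad
d(omega) = 2*pi*(3062.7 - 1594.7) = 9223.716 rad/s
tau = -(-1.055401) / 9223.716
    = 0.1144 ms

0.1144 ms


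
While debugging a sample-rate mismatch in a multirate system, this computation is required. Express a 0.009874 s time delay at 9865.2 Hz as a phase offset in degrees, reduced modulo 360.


Phase shift from frequency and time delay:
phi = 360 * f * t_delay
    = 360 * 9865.2 * 0.009874
    = 35067.23 degrees
    mod 360 = 147.23 degrees

147.23 degrees


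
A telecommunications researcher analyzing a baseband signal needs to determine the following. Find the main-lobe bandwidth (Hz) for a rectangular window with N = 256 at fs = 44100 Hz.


Main lobe width for a rectangular window:
Width = 2 * fs / N
      = 2 * 44100 / 256
      = 88200 / 256
      = 344.531 Hz

344.531 Hz


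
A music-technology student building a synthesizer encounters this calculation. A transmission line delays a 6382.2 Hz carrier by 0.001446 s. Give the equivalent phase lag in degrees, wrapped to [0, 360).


Phase shift from frequency and time delay:
phi = 360 * f * t_delay
    = 360 * 6382.2 * 0.001446
    = 3322.32 degrees
    mod 360 = 82.32 degrees

82.32 degrees


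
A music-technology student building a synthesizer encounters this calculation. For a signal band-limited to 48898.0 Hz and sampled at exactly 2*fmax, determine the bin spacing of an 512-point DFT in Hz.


Step 1 — Nyquist sampling rate:
fs = 2 * fmax = 2 * 48898.0 = 97796.0 Hz

Step 2 — DFT bin spacing:
df = fs / N = 97796.0 / 512 = 191.0078 Hz

191.0078 Hz


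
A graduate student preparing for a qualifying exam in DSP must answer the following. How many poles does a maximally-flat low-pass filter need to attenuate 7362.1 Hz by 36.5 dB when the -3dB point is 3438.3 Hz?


Butterworth filter order formula:
n = log10(10^(A/10) - 1) / (2 * log10(f_stop/f_pass))
10^(36.5/10) - 1 = 4465.8359
f_stop/f_pass = 7362.1 / 3438.3 = 2.1412
n = 5.5192 -> ceil = 6

6


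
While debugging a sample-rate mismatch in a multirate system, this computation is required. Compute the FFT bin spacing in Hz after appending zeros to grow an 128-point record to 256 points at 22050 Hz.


Frequency resolution after zero-padding:
N_padded = 128 * 2 = 256
df = fs / N_padded
   = 22050 / 256
   = 86.1328 Hz

86.1328 Hz


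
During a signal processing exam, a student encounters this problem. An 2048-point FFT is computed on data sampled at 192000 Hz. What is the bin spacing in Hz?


DFT frequency resolution:
df = fs / N
   = 192000 / 2048
   = 93.75 Hz

93.75 Hz


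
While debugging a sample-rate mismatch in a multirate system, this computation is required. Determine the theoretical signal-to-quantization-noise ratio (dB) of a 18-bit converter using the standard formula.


Theoretical SNR for a full-scale sinusoid:
SNR = 6.02 * N + 1.76
    = 6.02 * 18 + 1.76
    = 108.36 + 1.76
    = 110.12 dB

110.12 dB


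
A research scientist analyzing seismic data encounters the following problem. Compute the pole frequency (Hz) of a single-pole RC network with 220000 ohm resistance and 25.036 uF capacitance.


Cutoff frequency of a first-order RC filter:
fc = 1 / (2 * pi * R * C)
C = 25.036 uF = 2.5036e-05 F
fc = 1 / (2 * pi * 220000 * 2.5036e-05)
   = 1 / 34.607282017121
   = 0.028896 Hz

0.028896 Hz


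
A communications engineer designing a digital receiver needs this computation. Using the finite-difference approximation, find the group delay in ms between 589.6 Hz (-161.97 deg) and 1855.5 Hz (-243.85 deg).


Group delay from phase difference:
tau = -d(phi)/d(omega)
d(phi) = -81.88 deg = -1.429076 rad
d(omega) = 2*pi*(1855.5 - 589.6) = 7953.8843 rad/s
tau = -(-1.429076) / 7953.8843
    = 0.1797 ms

0.1797 ms


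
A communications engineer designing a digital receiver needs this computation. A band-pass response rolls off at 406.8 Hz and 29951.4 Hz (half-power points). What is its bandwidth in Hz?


Bandwidth is the difference of -3dB frequencies:
BW = f_high - f_low
   = 29951.4 - 406.8
   = 29544.6 Hz

29544.6 Hz


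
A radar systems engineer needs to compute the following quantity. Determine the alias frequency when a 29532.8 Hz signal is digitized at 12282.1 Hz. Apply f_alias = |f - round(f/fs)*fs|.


Compute the nearest integer multiple of fs to the signal:
n = round(29532.8 / 12282.1) = 2
f_alias = |29532.8 - 2 * 12282.1|
        = |29532.8 - 24564.2|
        = 4968.6 Hz

4968.6


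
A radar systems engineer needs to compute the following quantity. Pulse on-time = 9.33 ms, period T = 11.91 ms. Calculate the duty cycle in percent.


Duty cycle as a percentage:
DC = (t_on / T) * 100
   = (9.33 / 11.91) * 100
   = 0.783375 * 100
   = 78.34 %

78.34 %


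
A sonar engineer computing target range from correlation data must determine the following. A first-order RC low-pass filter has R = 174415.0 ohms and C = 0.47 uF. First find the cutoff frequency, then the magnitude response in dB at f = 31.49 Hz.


Step 1 — cutoff frequency:
fc = 1 / (2*pi*R*C)
C = 0.47 uF = 4.7e-07 F
fc = 1 / (2*pi*174415.0*4.7e-07)
   = 1.9415 Hz

Step 2 — magnitude at f = 31.49 Hz:
|H(f)| = 1 / sqrt(1 + (f/fc)^2)
f/fc = 31.49 / 1.9415 = 16.219418
|H| = 1 / sqrt(1 + 263.06952) = 0.0615376
|H|_dB = 20*log10(0.0615376) = -24.22 dB

fc = 1.9415 Hz; |H(31.49 Hz)| = -24.22 dB


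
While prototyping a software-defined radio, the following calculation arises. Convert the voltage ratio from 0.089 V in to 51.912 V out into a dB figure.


Voltage gain in dB:
G = 20 * log10(Vout / Vin)
  = 20 * log10(51.912 / 0.089)
  = 20 * log10(583.280899)
  = 20 * 2.765878
  = 55.32 dB

55.32 dB


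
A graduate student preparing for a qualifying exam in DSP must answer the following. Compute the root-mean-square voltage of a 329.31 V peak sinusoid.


RMS voltage for a sinusoidal waveform:
V_rms = V_peak / sqrt(2)
      = 329.31 / 1.414214
      = 232.857 V

232.857 V


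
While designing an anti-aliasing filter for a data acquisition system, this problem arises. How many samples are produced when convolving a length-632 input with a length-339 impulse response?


Linear convolution output length:
L = N + M - 1
  = 632 + 339 - 1
  = 970 samples

970


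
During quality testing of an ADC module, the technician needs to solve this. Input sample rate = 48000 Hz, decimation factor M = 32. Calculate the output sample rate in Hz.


Decimation reduces the sample rate:
fs_out = fs_in / M
       = 48000 / 32
       = 1500.0 Hz

1500.0 Hz


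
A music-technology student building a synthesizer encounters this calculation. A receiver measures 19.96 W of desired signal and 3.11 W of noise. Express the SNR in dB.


SNR in decibels:
SNR = 10 * log10(Ps / Pn)
    = 10 * log10(19.96 / 3.11)
    = 10 * log10(6.418)
    = 10 * 0.8074
    = 8.07 dB

8.07 dB


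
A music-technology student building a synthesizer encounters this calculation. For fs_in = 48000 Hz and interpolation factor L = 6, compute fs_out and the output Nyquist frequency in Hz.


Step 1 — output sample rate after interpolation by L:
fs_out = L * fs_in = 6 * 48000 = 288000 Hz

Step 2 — Nyquist frequency of the output stream:
f_Nyq = fs_out / 2 = 288000 / 2 = 144000.0 Hz

fs_out = 288000 Hz; f_Nyquist = 144000.0 Hz


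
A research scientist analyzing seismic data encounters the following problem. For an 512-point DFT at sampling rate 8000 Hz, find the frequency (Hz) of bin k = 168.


Frequency of DFT bin k:
f_k = k * fs / N
    = 168 * 8000 / 512
    = 1344000 / 512
    = 2625.0 Hz

2625.0 Hz


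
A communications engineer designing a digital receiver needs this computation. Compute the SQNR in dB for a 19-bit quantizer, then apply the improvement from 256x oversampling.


Step 1 — baseline SQNR at Nyquist:
SQNR_base = 6.02*N + 1.76
          = 6.02*19 + 1.76
          = 116.14 dB

Step 2 — oversampling processing gain:
G = 10*log10(OSR) = 10*log10(256) = 24.08 dB

Step 3 — total:
SQNR_total = 116.14 + 24.08 = 140.22 dB

Base SQNR = 116.14 dB; oversampled SQNR = 140.22 dB


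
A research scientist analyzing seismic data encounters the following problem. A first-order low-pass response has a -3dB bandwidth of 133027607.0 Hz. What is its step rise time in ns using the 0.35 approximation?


Rise time from bandwidth relationship:
tr = 0.35 / BW
   = 0.35 / 133027607.0
   = 2.63103282e-09 s
   = 2.631 ns

2.631 ns


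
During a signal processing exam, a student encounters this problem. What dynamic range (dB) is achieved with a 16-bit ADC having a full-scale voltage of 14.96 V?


Dynamic range from full-scale to LSB:
V_min = V_max / 2^bits = 14.96 / 2^16
DR = 20 * log10(V_max / V_min)
   = 20 * log10(2^16)
   = 20 * 16 * log10(2)
   = 96.33 dB

96.33 dB


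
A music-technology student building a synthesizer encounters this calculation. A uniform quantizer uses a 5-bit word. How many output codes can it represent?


Number of quantization levels = 2^N
= 2^5
= 32

32


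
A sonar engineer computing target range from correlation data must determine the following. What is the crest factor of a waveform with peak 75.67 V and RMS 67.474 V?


Crest factor is the ratio of peak to RMS:
CF = V_peak / V_rms
   = 75.67 / 67.474
   = 1.1215

1.1215


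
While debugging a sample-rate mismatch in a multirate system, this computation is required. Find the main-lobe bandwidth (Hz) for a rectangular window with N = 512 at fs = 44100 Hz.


Main lobe width for a rectangular window:
Width = 2 * fs / N
      = 2 * 44100 / 512
      = 88200 / 512
      = 172.266 Hz

172.266 Hz


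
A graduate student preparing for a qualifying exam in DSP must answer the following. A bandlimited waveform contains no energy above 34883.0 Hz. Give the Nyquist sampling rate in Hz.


The Nyquist rate is twice the maximum frequency component.
fs_min = 2 * fmax
      = 2 * 34883.0
      = 69766.0 Hz

69766.0


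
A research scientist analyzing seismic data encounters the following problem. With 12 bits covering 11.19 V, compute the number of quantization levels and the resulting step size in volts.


Step 1 — number of quantization levels:
L = 2^N = 2^12 = 4096

Step 2 — LSB step size:
delta = Vfs / L
      = 11.19 / 4096
      = 0.00273193 V

Levels = 4096; step size = 0.00273193 V


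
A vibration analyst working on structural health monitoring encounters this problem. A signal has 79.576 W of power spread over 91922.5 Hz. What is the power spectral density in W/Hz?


Power spectral density:
PSD = P / BW
    = 79.576 / 91922.5
    = 0.00086569 W/Hz

0.00086569 W/Hz


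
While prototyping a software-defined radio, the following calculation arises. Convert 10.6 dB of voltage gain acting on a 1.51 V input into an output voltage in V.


Output voltage from dB gain:
V_out = V_in * 10^(gain_dB / 20)
      = 1.51 * 10^(10.6 / 20)
      = 1.51 * 3.388442
      = 5.1165 V

5.1165 V


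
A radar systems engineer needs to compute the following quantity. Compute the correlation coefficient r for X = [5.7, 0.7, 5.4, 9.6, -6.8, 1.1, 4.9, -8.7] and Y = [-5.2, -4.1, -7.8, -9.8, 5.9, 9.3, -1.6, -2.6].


Pearson correlation coefficient (population):
r = cov(X,Y) / (std(X) * std(Y))
Mean X = 1.4875, Mean Y = -1.9875
Cov(X,Y) = -20.021094
Std(X) = 5.955552, Std(Y) = 6.12116
r = -0.5492

-0.5492


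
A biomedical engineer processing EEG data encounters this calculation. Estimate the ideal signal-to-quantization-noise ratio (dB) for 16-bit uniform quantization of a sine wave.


Theoretical SNR for a full-scale sinusoid:
SNR = 6.02 * N + 1.76
    = 6.02 * 16 + 1.76
    = 96.32 + 1.76
    = 98.08 dB

98.08 dB


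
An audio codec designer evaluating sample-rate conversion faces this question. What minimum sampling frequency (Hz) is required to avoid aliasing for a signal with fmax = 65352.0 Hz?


The Nyquist rate is twice the maximum frequency component.
fs_min = 2 * fmax
      = 2 * 65352.0
      = 130704.0 Hz

130704.0


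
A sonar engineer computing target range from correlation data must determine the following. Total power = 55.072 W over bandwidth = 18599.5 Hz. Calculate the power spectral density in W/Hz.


Power spectral density:
PSD = P / BW
    = 55.072 / 18599.5
    = 0.00296094 W/Hz

0.00296094 W/Hz


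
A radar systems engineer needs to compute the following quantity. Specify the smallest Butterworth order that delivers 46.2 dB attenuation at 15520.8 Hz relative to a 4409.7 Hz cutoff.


Butterworth filter order formula:
n = log10(10^(A/10) - 1) / (2 * log10(f_stop/f_pass))
10^(46.2/10) - 1 = 41685.9383
f_stop/f_pass = 15520.8 / 4409.7 = 3.5197
n = 4.2268 -> ceil = 5

5


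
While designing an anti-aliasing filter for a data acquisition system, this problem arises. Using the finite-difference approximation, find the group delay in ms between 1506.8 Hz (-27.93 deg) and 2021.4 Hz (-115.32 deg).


Group delay from phase difference:
tau = -d(phi)/d(omega)
d(phi) = -87.39 deg = -1.525243 rad
d(omega) = 2*pi*(2021.4 - 1506.8) = 3233.3272 rad/s
tau = -(-1.525243) / 3233.3272
    = 0.4717 ms

0.4717 ms


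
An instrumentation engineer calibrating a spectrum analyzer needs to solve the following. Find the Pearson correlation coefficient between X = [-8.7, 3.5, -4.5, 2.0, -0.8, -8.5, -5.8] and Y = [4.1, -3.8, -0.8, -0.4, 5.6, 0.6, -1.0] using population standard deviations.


Pearson correlation coefficient (population):
r = cov(X,Y) / (std(X) * std(Y))
Mean X = -3.2571, Mean Y = 0.6143
Cov(X,Y) = -5.134898
Std(X) = 4.542767, Std(Y) = 2.979179
r = -0.3794

-0.3794


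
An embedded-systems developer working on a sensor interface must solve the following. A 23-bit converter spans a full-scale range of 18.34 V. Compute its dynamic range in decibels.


Dynamic range from full-scale to LSB:
V_min = V_max / 2^bits = 18.34 / 2^23
DR = 20 * log10(V_max / V_min)
   = 20 * log10(2^23)
   = 20 * 23 * log10(2)
   = 138.47 dB

138.47 dB


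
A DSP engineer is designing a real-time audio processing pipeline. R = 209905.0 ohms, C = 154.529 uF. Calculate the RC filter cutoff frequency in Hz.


Cutoff frequency of a first-order RC filter:
fc = 1 / (2 * pi * R * C)
C = 154.529 uF = 0.000154529 F
fc = 1 / (2 * pi * 209905.0 * 0.000154529)
   = 1 / 203.80397312744
   = 0.004907 Hz

0.004907 Hz


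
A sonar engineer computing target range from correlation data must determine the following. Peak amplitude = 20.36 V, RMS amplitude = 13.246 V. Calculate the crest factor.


Crest factor is the ratio of peak to RMS:
CF = V_peak / V_rms
   = 20.36 / 13.246
   = 1.5371

1.5371


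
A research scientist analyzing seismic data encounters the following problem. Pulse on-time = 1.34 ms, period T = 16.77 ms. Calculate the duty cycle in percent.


Duty cycle as a percentage:
DC = (t_on / T) * 100
   = (1.34 / 16.77) * 100
   = 0.079905 * 100
   = 7.99 %

7.99 %


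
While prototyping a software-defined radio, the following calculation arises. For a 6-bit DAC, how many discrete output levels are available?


Number of quantization levels = 2^N
= 2^6
= 64

64


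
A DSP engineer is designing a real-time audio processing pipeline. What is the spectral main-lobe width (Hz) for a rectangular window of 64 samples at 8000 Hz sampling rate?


Main lobe width for a rectangular window:
Width = 2 * fs / N
      = 2 * 8000 / 64
      = 16000 / 64
      = 250.0 Hz

250.0 Hz


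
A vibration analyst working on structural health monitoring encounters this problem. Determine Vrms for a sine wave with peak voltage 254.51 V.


RMS voltage for a sinusoidal waveform:
V_rms = V_peak / sqrt(2)
      = 254.51 / 1.414214
      = 179.966 V

179.966 V


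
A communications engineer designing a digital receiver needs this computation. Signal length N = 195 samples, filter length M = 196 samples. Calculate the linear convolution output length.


Linear convolution output length:
L = N + M - 1
  = 195 + 196 - 1
  = 390 samples

390


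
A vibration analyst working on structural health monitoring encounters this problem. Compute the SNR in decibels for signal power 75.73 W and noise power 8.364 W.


SNR in decibels:
SNR = 10 * log10(Ps / Pn)
    = 10 * log10(75.73 / 8.364)
    = 10 * log10(9.0543)
    = 10 * 0.9569
    = 9.57 dB

9.57 dB


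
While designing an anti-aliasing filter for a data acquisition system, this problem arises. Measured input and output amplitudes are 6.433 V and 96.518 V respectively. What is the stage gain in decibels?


Voltage gain in dB:
G = 20 * log10(Vout / Vin)
  = 20 * log10(96.518 / 6.433)
  = 20 * log10(15.003575)
  = 20 * 1.176195
  = 23.52 dB

23.52 dB


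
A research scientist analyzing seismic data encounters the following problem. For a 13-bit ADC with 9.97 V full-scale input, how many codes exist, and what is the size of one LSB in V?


Step 1 — number of quantization levels:
L = 2^N = 2^13 = 8192

Step 2 — LSB step size:
delta = Vfs / L
      = 9.97 / 8192
      = 0.00121704 V

Levels = 8192; step size = 0.00121704 V


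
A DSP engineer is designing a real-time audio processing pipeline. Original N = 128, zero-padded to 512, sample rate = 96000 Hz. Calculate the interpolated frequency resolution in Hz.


Frequency resolution after zero-padding:
N_padded = 128 * 4 = 512
df = fs / N_padded
   = 96000 / 512
   = 187.5 Hz

187.5 Hz


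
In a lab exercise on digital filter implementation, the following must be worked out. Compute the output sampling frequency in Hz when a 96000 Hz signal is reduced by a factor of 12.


Decimation reduces the sample rate:
fs_out = fs_in / M
       = 96000 / 12
       = 8000.0 Hz

8000.0 Hz


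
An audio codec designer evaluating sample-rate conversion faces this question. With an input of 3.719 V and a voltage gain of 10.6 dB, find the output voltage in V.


Output voltage from dB gain:
V_out = V_in * 10^(gain_dB / 20)
      = 3.719 * 10^(10.6 / 20)
      = 3.719 * 3.388442
      = 12.6016 V

12.6016 V


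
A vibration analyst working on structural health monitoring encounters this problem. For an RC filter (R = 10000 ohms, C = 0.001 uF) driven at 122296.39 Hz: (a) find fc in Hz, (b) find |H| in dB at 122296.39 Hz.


Step 1 — cutoff frequency:
fc = 1 / (2*pi*R*C)
C = 0.001 uF = 1e-09 F
fc = 1 / (2*pi*10000*1e-09)
   = 15915.494 Hz

Step 2 — magnitude at f = 122296.39 Hz:
|H(f)| = 1 / sqrt(1 + (f/fc)^2)
f/fc = 122296.39 / 15915.494 = 7.684109
|H| = 1 / sqrt(1 + 59.045531) = 0.1290505
|H|_dB = 20*log10(0.1290505) = -17.78 dB

fc = 15915.494 Hz; |H(122296.39 Hz)| = -17.78 dB


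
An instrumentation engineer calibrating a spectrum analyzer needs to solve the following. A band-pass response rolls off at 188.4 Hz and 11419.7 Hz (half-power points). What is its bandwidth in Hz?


Bandwidth is the difference of -3dB frequencies:
BW = f_high - f_low
   = 11419.7 - 188.4
   = 11231.3 Hz

11231.3 Hz


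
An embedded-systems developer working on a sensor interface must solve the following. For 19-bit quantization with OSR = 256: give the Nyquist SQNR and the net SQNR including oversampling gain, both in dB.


Step 1 — baseline SQNR at Nyquist:
SQNR_base = 6.02*N + 1.76
          = 6.02*19 + 1.76
          = 116.14 dB

Step 2 — oversampling processing gain:
G = 10*log10(OSR) = 10*log10(256) = 24.08 dB

Step 3 — total:
SQNR_total = 116.14 + 24.08 = 140.22 dB

Base SQNR = 116.14 dB; oversampled SQNR = 140.22 dB


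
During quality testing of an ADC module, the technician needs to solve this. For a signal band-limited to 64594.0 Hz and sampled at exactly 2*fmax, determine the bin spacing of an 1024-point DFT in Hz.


Step 1 — Nyquist sampling rate:
fs = 2 * fmax = 2 * 64594.0 = 129188.0 Hz

Step 2 — DFT bin spacing:
df = fs / N = 129188.0 / 1024 = 126.1602 Hz

126.1602 Hz


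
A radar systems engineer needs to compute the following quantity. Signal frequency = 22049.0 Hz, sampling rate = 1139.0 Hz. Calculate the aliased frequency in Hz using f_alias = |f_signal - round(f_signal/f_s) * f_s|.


Compute the nearest integer multiple of fs to the signal:
n = round(22049.0 / 1139.0) = 19
f_alias = |22049.0 - 19 * 1139.0|
        = |22049.0 - 21641.0|
        = 408.0 Hz

408.0


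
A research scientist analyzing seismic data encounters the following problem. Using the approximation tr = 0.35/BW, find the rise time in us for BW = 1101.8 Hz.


Rise time from bandwidth relationship:
tr = 0.35 / BW
   = 0.35 / 1101.8
   = 0.0003176620076 s
   = 317.662 us

317.662 us


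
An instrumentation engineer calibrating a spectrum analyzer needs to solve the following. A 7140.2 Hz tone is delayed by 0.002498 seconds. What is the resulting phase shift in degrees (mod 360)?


Phase shift from frequency and time delay:
phi = 360 * f * t_delay
    = 360 * 7140.2 * 0.002498
    = 6421.04 degrees
    mod 360 = 301.04 degrees

301.04 degrees


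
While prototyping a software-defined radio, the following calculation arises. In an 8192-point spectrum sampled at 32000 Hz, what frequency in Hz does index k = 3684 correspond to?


Frequency of DFT bin k:
f_k = k * fs / N
    = 3684 * 32000 / 8192
    = 117888000 / 8192
    = 14390.625 Hz

14390.625 Hz


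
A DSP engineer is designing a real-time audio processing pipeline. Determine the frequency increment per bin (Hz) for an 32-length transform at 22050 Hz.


DFT frequency resolution:
df = fs / N
   = 22050 / 32
   = 689.0625 Hz

689.0625 Hz


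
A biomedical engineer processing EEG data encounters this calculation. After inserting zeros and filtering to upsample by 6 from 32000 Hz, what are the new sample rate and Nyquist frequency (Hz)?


Step 1 — output sample rate after interpolation by L:
fs_out = L * fs_in = 6 * 32000 = 192000 Hz

Step 2 — Nyquist frequency of the output stream:
f_Nyq = fs_out / 2 = 192000 / 2 = 96000.0 Hz

fs_out = 192000 Hz; f_Nyquist = 96000.0 Hz


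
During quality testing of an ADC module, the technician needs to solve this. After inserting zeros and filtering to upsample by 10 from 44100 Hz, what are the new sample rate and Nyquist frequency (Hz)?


Step 1 — output sample rate after interpolation by L:
fs_out = L * fs_in = 10 * 44100 = 441000 Hz

Step 2 — Nyquist frequency of the output stream:
f_Nyq = fs_out / 2 = 441000 / 2 = 220500.0 Hz

fs_out = 441000 Hz; f_Nyquist = 220500.0 Hz


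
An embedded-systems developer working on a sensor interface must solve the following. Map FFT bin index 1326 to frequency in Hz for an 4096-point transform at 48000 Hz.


Frequency of DFT bin k:
f_k = k * fs / N
    = 1326 * 48000 / 4096
    = 63648000 / 4096
    = 15539.062 Hz

15539.062 Hz


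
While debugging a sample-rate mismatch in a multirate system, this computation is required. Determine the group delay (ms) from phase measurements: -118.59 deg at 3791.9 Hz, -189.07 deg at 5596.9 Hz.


Group delay from phase difference:
tau = -d(phi)/d(omega)
d(phi) = -70.48 deg = -1.230108 rad
d(omega) = 2*pi*(5596.9 - 3791.9) = 11341.1495 rad/s
tau = -(-1.230108) / 11341.1495
    = 0.1085 ms

0.1085 ms


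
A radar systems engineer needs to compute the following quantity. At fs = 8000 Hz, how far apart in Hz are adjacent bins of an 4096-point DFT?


DFT frequency resolution:
df = fs / N
   = 8000 / 4096
   = 1.9531 Hz

1.9531 Hz


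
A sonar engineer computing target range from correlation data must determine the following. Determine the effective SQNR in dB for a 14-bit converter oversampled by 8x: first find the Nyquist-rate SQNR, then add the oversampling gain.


Step 1 — baseline SQNR at Nyquist:
SQNR_base = 6.02*N + 1.76
          = 6.02*14 + 1.76
          = 86.04 dB

Step 2 — oversampling processing gain:
G = 10*log10(OSR) = 10*log10(8) = 9.03 dB

Step 3 — total:
SQNR_total = 86.04 + 9.03 = 95.07 dB

Base SQNR = 86.04 dB; oversampled SQNR = 95.07 dB


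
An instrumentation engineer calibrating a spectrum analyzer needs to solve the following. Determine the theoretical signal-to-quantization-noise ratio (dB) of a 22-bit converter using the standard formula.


Theoretical SNR for a full-scale sinusoid:
SNR = 6.02 * N + 1.76
    = 6.02 * 22 + 1.76
    = 132.44 + 1.76
    = 134.2 dB

134.2 dB


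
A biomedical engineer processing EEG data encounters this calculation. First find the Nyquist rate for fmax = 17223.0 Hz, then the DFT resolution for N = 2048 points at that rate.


Step 1 — Nyquist sampling rate:
fs = 2 * fmax = 2 * 17223.0 = 34446.0 Hz

Step 2 — DFT bin spacing:
df = fs / N = 34446.0 / 2048 = 16.8193 Hz

16.8193 Hz


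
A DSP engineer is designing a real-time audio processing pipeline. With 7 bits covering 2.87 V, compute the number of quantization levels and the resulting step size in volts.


Step 1 — number of quantization levels:
L = 2^N = 2^7 = 128

Step 2 — LSB step size:
delta = Vfs / L
      = 2.87 / 128
      = 0.02242188 V

Levels = 128; step size = 0.02242188 V


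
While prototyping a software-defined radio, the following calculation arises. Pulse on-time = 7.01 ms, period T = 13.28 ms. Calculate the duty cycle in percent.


Duty cycle as a percentage:
DC = (t_on / T) * 100
   = (7.01 / 13.28) * 100
   = 0.527861 * 100
   = 52.79 %

52.79 %


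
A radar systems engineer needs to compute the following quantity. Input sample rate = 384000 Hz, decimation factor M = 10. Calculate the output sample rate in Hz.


Decimation reduces the sample rate:
fs_out = fs_in / M
       = 384000 / 10
       = 38400.0 Hz

38400.0 Hz


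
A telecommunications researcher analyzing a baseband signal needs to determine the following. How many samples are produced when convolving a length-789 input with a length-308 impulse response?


Linear convolution output length:
L = N + M - 1
  = 789 + 308 - 1
  = 1096 samples

1096


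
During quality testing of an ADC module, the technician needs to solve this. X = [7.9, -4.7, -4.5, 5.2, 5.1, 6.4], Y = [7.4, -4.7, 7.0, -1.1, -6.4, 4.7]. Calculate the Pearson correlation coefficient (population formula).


Pearson correlation coefficient (population):
r = cov(X,Y) / (std(X) * std(Y))
Mean X = 2.5667, Mean Y = 1.15
Cov(X,Y) = 3.843333
Std(X) = 5.151591, Std(Y) = 5.510218
r = 0.1354

0.1354


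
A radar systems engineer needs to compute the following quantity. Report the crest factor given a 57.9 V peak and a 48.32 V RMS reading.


Crest factor is the ratio of peak to RMS:
CF = V_peak / V_rms
   = 57.9 / 48.32
   = 1.1983

1.1983


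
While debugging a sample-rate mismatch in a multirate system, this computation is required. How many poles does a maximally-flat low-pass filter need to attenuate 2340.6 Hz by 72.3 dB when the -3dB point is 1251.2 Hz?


Butterworth filter order formula:
n = log10(10^(A/10) - 1) / (2 * log10(f_stop/f_pass))
10^(72.3/10) - 1 = 16982435.5246
f_stop/f_pass = 2340.6 / 1251.2 = 1.8707
n = 13.2904 -> ceil = 14

14


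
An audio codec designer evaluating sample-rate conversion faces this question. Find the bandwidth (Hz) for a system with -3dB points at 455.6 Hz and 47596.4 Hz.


Bandwidth is the difference of -3dB frequencies:
BW = f_high - f_low
   = 47596.4 - 455.6
   = 47140.8 Hz

47140.8 Hz


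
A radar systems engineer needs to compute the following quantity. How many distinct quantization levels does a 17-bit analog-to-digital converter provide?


Number of quantization levels = 2^N
= 2^17
= 131072

131072


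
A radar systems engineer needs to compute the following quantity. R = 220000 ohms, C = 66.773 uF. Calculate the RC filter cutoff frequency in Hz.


Cutoff frequency of a first-order RC filter:
fc = 1 / (2 * pi * R * C)
C = 66.773 uF = 6.6773e-05 F
fc = 1 / (2 * pi * 220000 * 6.6773e-05)
   = 1 / 92.300369153587
   = 0.010834 Hz

0.010834 Hz


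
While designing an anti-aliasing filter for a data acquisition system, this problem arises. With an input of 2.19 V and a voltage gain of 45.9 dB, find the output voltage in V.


Output voltage from dB gain:
V_out = V_in * 10^(gain_dB / 20)
      = 2.19 * 10^(45.9 / 20)
      = 2.19 * 197.242274
      = 431.9606 V

431.9606 V


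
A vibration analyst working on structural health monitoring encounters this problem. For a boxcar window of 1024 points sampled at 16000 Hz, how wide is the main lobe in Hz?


Main lobe width for a rectangular window:
Width = 2 * fs / N
      = 2 * 16000 / 1024
      = 32000 / 1024
      = 31.25 Hz

31.25 Hz


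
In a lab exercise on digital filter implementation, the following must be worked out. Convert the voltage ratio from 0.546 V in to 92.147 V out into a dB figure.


Voltage gain in dB:
G = 20 * log10(Vout / Vin)
  = 20 * log10(92.147 / 0.546)
  = 20 * log10(168.767399)
  = 20 * 2.227289
  = 44.55 dB

44.55 dB


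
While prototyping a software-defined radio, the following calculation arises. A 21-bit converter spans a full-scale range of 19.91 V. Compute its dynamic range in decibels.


Dynamic range from full-scale to LSB:
V_min = V_max / 2^bits = 19.91 / 2^21
DR = 20 * log10(V_max / V_min)
   = 20 * log10(2^21)
   = 20 * 21 * log10(2)
   = 126.43 dB

126.43 dB


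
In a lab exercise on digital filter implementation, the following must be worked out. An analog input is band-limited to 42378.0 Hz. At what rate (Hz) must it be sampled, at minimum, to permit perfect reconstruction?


The Nyquist rate is twice the maximum frequency component.
fs_min = 2 * fmax
      = 2 * 42378.0
      = 84756.0 Hz

84756.0


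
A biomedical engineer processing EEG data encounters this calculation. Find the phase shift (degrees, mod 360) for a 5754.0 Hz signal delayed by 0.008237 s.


Phase shift from frequency and time delay:
phi = 360 * f * t_delay
    = 360 * 5754.0 * 0.008237
    = 17062.45 degrees
    mod 360 = 142.45 degrees

142.45 degrees


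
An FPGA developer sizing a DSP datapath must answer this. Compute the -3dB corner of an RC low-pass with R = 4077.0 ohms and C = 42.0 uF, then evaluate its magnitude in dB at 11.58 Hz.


Step 1 — cutoff frequency:
fc = 1 / (2*pi*R*C)
C = 42.0 uF = 4.2e-05 F
fc = 1 / (2*pi*4077.0*4.2e-05)
   = 0.929459 Hz

Step 2 — magnitude at f = 11.58 Hz:
|H(f)| = 1 / sqrt(1 + (f/fc)^2)
f/fc = 11.58 / 0.929459 = 12.45886
|H| = 1 / sqrt(1 + 155.223192) = 0.0800069
|H|_dB = 20*log10(0.0800069) = -21.94 dB

fc = 0.929459 Hz; |H(11.58 Hz)| = -21.94 dB


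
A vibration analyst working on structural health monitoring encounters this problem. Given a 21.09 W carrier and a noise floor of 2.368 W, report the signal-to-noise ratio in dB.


SNR in decibels:
SNR = 10 * log10(Ps / Pn)
    = 10 * log10(21.09 / 2.368)
    = 10 * log10(8.9062)
    = 10 * 0.9497
    = 9.5 dB

9.5 dB


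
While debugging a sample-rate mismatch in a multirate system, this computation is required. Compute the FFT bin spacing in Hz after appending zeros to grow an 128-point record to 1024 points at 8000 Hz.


Frequency resolution after zero-padding:
N_padded = 128 * 8 = 1024
df = fs / N_padded
   = 8000 / 1024
   = 7.8125 Hz

7.8125 Hz


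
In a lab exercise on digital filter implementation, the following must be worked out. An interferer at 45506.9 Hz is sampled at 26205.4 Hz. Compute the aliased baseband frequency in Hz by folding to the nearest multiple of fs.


Compute the nearest integer multiple of fs to the signal:
n = round(45506.9 / 26205.4) = 2
f_alias = |45506.9 - 2 * 26205.4|
        = |45506.9 - 52410.8|
        = 6903.9 Hz

6903.9


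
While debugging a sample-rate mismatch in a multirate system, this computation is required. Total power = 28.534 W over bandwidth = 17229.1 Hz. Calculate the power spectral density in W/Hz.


Power spectral density:
PSD = P / BW
    = 28.534 / 17229.1
    = 0.00165615 W/Hz

0.00165615 W/Hz


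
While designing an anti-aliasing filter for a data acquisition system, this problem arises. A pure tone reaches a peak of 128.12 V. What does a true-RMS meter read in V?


RMS voltage for a sinusoidal waveform:
V_rms = V_peak / sqrt(2)
      = 128.12 / 1.414214
      = 90.595 V

90.595 V


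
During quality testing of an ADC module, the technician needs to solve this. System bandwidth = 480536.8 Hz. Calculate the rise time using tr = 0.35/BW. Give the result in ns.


Rise time from bandwidth relationship:
tr = 0.35 / BW
   = 0.35 / 480536.8
   = 7.283521262e-07 s
   = 728.3521 ns

728.3521 ns


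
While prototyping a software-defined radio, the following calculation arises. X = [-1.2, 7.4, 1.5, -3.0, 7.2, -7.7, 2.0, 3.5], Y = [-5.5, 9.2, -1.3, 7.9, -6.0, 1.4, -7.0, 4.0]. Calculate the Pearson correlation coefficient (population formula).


Pearson correlation coefficient (population):
r = cov(X,Y) / (std(X) * std(Y))
Mean X = 1.2125, Mean Y = 0.3375
Cov(X,Y) = -1.027969
Std(X) = 4.78368, Std(Y) = 5.927043
r = -0.0363

-0.0363


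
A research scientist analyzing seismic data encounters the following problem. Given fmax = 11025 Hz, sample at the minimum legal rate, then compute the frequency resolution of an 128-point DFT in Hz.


Step 1 — Nyquist sampling rate:
fs = 2 * fmax = 2 * 11025 = 22050 Hz

Step 2 — DFT bin spacing:
df = fs / N = 22050 / 128 = 172.2656 Hz

172.2656 Hz


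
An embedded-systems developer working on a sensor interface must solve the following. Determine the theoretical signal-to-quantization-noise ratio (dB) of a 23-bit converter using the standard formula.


Theoretical SNR for a full-scale sinusoid:
SNR = 6.02 * N + 1.76
    = 6.02 * 23 + 1.76
    = 138.46 + 1.76
    = 140.22 dB

140.22 dB


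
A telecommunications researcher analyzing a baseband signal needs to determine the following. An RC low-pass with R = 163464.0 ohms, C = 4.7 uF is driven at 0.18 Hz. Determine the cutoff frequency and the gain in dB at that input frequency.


Step 1 — cutoff frequency:
fc = 1 / (2*pi*R*C)
C = 4.7 uF = 4.7e-06 F
fc = 1 / (2*pi*163464.0*4.7e-06)
   = 0.207157 Hz

Step 2 — magnitude at f = 0.18 Hz:
|H(f)| = 1 / sqrt(1 + (f/fc)^2)
f/fc = 0.18 / 0.207157 = 0.868906
|H| = 1 / sqrt(1 + 0.754998) = 0.7548518
|H|_dB = 20*log10(0.7548518) = -2.44 dB

fc = 0.207157 Hz; |H(0.18 Hz)| = -2.44 dB


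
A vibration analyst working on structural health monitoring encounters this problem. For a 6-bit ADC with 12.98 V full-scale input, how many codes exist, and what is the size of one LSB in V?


Step 1 — number of quantization levels:
L = 2^N = 2^6 = 64

Step 2 — LSB step size:
delta = Vfs / L
      = 12.98 / 64
      = 0.2028125 V

Levels = 64; step size = 0.2028125 V


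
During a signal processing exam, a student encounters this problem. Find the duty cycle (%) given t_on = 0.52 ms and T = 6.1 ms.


Duty cycle as a percentage:
DC = (t_on / T) * 100
   = (0.52 / 6.1) * 100
   = 0.085246 * 100
   = 8.52 %

8.52 %


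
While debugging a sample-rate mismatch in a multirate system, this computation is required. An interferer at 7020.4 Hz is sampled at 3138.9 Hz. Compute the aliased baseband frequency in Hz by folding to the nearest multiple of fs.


Compute the nearest integer multiple of fs to the signal:
n = round(7020.4 / 3138.9) = 2
f_alias = |7020.4 - 2 * 3138.9|
        = |7020.4 - 6277.8|
        = 742.6 Hz

742.6


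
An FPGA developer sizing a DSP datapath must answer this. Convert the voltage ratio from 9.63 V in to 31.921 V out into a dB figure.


Voltage gain in dB:
G = 20 * log10(Vout / Vin)
  = 20 * log10(31.921 / 9.63)
  = 20 * log10(3.314746)
  = 20 * 0.52045
  = 10.41 dB

10.41 dB


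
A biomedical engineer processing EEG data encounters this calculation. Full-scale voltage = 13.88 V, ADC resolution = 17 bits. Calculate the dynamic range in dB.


Dynamic range from full-scale to LSB:
V_min = V_max / 2^bits = 13.88 / 2^17
DR = 20 * log10(V_max / V_min)
   = 20 * log10(2^17)
   = 20 * 17 * log10(2)
   = 102.35 dB

102.35 dB


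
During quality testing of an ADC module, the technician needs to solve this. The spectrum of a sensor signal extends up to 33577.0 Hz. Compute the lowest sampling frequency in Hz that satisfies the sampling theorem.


The Nyquist rate is twice the maximum frequency component.
fs_min = 2 * fmax
      = 2 * 33577.0
      = 67154.0 Hz

67154.0


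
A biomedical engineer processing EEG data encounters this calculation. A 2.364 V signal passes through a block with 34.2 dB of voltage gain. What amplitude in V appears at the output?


Output voltage from dB gain:
V_out = V_in * 10^(gain_dB / 20)
      = 2.364 * 10^(34.2 / 20)
      = 2.364 * 51.286138
      = 121.2404 V

121.2404 V


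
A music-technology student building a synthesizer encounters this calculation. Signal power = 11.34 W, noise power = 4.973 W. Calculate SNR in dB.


SNR in decibels:
SNR = 10 * log10(Ps / Pn)
    = 10 * log10(11.34 / 4.973)
    = 10 * log10(2.2803)
    = 10 * 0.358
    = 3.58 dB

3.58 dB


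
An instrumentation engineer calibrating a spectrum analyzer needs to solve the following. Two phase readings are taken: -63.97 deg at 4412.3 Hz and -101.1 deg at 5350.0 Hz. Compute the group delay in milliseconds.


Group delay from phase difference:
tau = -d(phi)/d(omega)
d(phi) = -37.13 deg = -0.648041 rad
d(omega) = 2*pi*(5350.0 - 4412.3) = 5891.7429 rad/s
tau = -(-0.648041) / 5891.7429
    = 0.11 ms

0.11 ms


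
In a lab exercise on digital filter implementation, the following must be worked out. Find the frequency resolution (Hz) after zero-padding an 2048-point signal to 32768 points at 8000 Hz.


Frequency resolution after zero-padding:
N_padded = 2048 * 16 = 32768
df = fs / N_padded
   = 8000 / 32768
   = 0.2441 Hz

0.2441 Hz


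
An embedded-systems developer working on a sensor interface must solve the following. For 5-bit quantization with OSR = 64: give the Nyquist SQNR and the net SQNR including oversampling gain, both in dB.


Step 1 — baseline SQNR at Nyquist:
SQNR_base = 6.02*N + 1.76
          = 6.02*5 + 1.76
          = 31.86 dB

Step 2 — oversampling processing gain:
G = 10*log10(OSR) = 10*log10(64) = 18.06 dB

Step 3 — total:
SQNR_total = 31.86 + 18.06 = 49.92 dB

Base SQNR = 31.86 dB; oversampled SQNR = 49.92 dB


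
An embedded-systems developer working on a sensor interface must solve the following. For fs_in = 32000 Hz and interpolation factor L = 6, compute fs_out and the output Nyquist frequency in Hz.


Step 1 — output sample rate after interpolation by L:
fs_out = L * fs_in = 6 * 32000 = 192000 Hz

Step 2 — Nyquist frequency of the output stream:
f_Nyq = fs_out / 2 = 192000 / 2 = 96000.0 Hz

fs_out = 192000 Hz; f_Nyquist = 96000.0 Hz


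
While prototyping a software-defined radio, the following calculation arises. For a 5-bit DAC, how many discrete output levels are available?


Number of quantization levels = 2^N
= 2^5
= 32

32


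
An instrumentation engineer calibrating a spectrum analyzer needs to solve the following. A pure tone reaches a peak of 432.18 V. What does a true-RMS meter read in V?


RMS voltage for a sinusoidal waveform:
V_rms = V_peak / sqrt(2)
      = 432.18 / 1.414214
      = 305.597 V

305.597 V


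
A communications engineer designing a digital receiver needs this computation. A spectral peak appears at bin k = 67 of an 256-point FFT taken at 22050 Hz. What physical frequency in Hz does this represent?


Frequency of DFT bin k:
f_k = k * fs / N
    = 67 * 22050 / 256
    = 1477350 / 256
    = 5770.898 Hz

5770.898 Hz
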